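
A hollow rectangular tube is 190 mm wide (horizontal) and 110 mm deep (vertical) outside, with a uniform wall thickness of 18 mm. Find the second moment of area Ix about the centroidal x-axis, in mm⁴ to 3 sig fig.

Ix ≈ 1.59 × 10⁷ mm⁴

Split into non-overlapping primitives; take the origin at the lower-left of the bounding box.
Outer rectangle: 190 × 110, A = 20 900 mm², y = 55 mm, Ī = 21 074 167 mm⁴.
Inner void (subtracted): 154 × 74, A = 11 396 mm², y = 55 mm, Ī = 5 200 375 mm⁴.
By symmetry the centroid is at mid-height, ȳ = 55 mm.
All pieces are centred on the centroidal x-axis, so I = ΣĪ (holes subtracted) = 15 873 792 mm⁴.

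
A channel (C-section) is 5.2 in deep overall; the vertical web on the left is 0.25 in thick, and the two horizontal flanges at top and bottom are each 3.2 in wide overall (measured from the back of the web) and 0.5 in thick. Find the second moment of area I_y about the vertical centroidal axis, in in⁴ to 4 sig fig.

I_y ≈ 4.456 in⁴

Split into non-overlapping primitives; take the origin at the lower-left of the bounding box.
Web: 0.25 × 5.2, A = 1.3 in², x = 0.125 in, Ī = 0.00677083 in⁴.
Top flange (beyond web): 2.95 × 0.5, A = 1.475 in², x = 1.725 in, Ī = 1.06968 in⁴.
Bottom flange (beyond web): 2.95 × 0.5, A = 1.475 in², x = 1.725 in, Ī = 1.06968 in⁴.
Centroid: x̄ = ΣA·x / ΣA = 1.23559 in.
Transfer each piece to the vertical centroidal axis using Ī + A·d² with d = x − 1.23559:
  web: d = -1.11059 in → contributes +1.6102 in⁴
  top flange (beyond web): d = 0.489412 in → contributes +1.42298 in⁴
  bottom flange (beyond web): d = 0.489412 in → contributes +1.42298 in⁴
Total I = 4.45616 in⁴.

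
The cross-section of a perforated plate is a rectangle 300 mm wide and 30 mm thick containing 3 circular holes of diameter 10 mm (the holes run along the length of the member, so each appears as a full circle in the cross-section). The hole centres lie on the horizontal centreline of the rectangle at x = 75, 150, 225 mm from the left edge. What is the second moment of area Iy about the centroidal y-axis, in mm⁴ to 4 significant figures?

Treat the section as a set of non-overlapping primitives; coordinates are from the bounding-box lower-left.
Plate: 300 × 30, A = 9 000 mm², x = 150 mm, Ī = 67 500 000 mm⁴.
Hole 1 (subtracted): ⌀10, A = 78.5398 mm², x = 75 mm, Ī = 490.874 mm⁴.
Hole 2 (subtracted): ⌀10, A = 78.5398 mm², x = 150 mm, Ī = 490.874 mm⁴.
Hole 3 (subtracted): ⌀10, A = 78.5398 mm², x = 225 mm, Ī = 490.874 mm⁴.
By symmetry the centroid is at mid-width, x̄ = 150 mm.
Transfer each piece to the centroidal y-axis using Ī + A·d² with d = x − 150:
  plate: d = 0 mm → contributes +67 500 000 mm⁴
  hole 1: d = -75 mm → contributes −442 277 mm⁴
  hole 2: d = 0 mm → contributes −490.874 mm⁴
  hole 3: d = 75 mm → contributes −442 277 mm⁴
Total I = 66 614 954 mm⁴.

Iy ≈ 6.661 × 10⁷ mm⁴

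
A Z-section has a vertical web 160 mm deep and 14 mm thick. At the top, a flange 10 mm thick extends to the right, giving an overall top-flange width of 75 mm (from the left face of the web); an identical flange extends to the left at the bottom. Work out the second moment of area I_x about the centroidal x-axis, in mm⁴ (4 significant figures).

I_x ≈ 1.165 × 10⁷ mm⁴

Treat the section as a set of non-overlapping primitives; coordinates are from the bounding-box lower-left.
Web: 14 × 160, A = 2 240 mm², y = 80 mm, Ī = 4 778 667 mm⁴.
Top flange (beyond web): 61 × 10, A = 610 mm², y = 155 mm, Ī = 5083.33 mm⁴.
Bottom flange (beyond web): 61 × 10, A = 610 mm², y = 5 mm, Ī = 5083.33 mm⁴.
Centroid: ȳ = ΣA·y / ΣA = 80 mm.
Transfer each piece to the centroidal x-axis using Ī + A·d² with d = y − 80:
  web: d = 0 mm → contributes +4 778 667 mm⁴
  top flange (beyond web): d = 75 mm → contributes +3 436 333 mm⁴
  bottom flange (beyond web): d = -75 mm → contributes +3 436 333 mm⁴
Total I = 11 651 333 mm⁴.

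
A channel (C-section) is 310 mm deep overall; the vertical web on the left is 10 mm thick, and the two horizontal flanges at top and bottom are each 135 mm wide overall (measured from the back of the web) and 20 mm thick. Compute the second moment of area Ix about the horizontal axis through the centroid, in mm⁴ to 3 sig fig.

Break the section into simple shapes (no overlaps), measuring from the bottom-left corner of the bounding box.
Web: 10 × 310, A = 3 100 mm², y = 155 mm, Ī = 24 825 833 mm⁴.
Top flange (beyond web): 125 × 20, A = 2 500 mm², y = 300 mm, Ī = 83 333 mm⁴.
Bottom flange (beyond web): 125 × 20, A = 2 500 mm², y = 10 mm, Ī = 83 333 mm⁴.
By symmetry the centroid is at mid-height, ȳ = 155 mm.
Transfer each piece to the horizontal axis through the centroid using Ī + A·d² with d = y − 155:
  web: d = 0 mm → contributes +24 825 833 mm⁴
  top flange (beyond web): d = 145 mm → contributes +52 645 833 mm⁴
  bottom flange (beyond web): d = -145 mm → contributes +52 645 833 mm⁴
Total I = 130 117 500 mm⁴.

Ix ≈ 1.30 × 10⁸ mm⁴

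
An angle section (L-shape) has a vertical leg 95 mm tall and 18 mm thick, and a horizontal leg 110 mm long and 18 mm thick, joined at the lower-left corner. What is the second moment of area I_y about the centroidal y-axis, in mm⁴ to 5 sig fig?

Treat the section as a set of non-overlapping primitives; coordinates are from the bounding-box lower-left.
Vertical leg: 18 × 95, A = 1 710 mm², x = 9 mm, Ī = 46 170 mm⁴.
Horizontal leg (remainder): 92 × 18, A = 1 656 mm², x = 64 mm, Ī = 1 168 032 mm⁴.
Centroid: x̄ = ΣA·x / ΣA = 36.05882 mm.
Transfer each piece to the centroidal y-axis using Ī + A·d² with d = x − 36.05882:
  vertical leg: d = -27.05882 mm → contributes +1 298 198 mm⁴
  horizontal leg (remainder): d = 27.94118 mm → contributes +2 460 887 mm⁴
Total I = 3 759 084 mm⁴.

I_y ≈ 3.7591 × 10⁶ mm⁴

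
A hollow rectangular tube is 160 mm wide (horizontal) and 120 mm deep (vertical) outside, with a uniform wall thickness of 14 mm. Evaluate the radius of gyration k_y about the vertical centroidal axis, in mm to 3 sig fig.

k_y ≈ 57.5 mm

Break the section into simple shapes (no overlaps), measuring from the bottom-left corner of the bounding box.
Outer rectangle: 160 × 120, A = 19 200 mm², x = 80 mm, Ī = 40 960 000 mm⁴.
Inner void (subtracted): 132 × 92, A = 12 144 mm², x = 80 mm, Ī = 17 633 088 mm⁴.
By symmetry the centroid is at mid-width, x̄ = 80 mm.
All pieces are centred on the vertical centroidal axis, so I = ΣĪ (holes subtracted) = 23 326 912 mm⁴.
Radius of gyration: k = √(I/A) = √(23 326 912 / 7 056) = 57.498 mm.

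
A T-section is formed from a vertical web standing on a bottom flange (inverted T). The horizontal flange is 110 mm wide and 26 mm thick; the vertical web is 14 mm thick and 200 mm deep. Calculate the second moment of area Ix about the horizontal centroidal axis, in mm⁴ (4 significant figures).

Ix ≈ 2.756 × 10⁷ mm⁴

Break the section into simple shapes (no overlaps), measuring from the bottom-left corner of the bounding box.
Flange: 110 × 26, A = 2 860 mm², y = 13 mm, Ī = 161 113 mm⁴.
Web: 14 × 200, A = 2 800 mm², y = 126 mm, Ī = 9 333 333 mm⁴.
Centroid: ȳ = ΣA·y / ΣA = 68.9011 mm.
Transfer each piece to the horizontal centroidal axis using Ī + A·d² with d = y − 68.9011:
  flange: d = -55.9011 mm → contributes +9 098 409 mm⁴
  web: d = 57.0989 mm → contributes +18 462 142 mm⁴
Total I = 27 560 551 mm⁴.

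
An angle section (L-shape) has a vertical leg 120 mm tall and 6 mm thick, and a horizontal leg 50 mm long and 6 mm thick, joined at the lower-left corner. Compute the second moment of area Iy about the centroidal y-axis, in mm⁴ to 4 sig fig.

Break the section into simple shapes (no overlaps), measuring from the bottom-left corner of the bounding box.
Vertical leg: 6 × 120, A = 720 mm², x = 3 mm, Ī = 2 160 mm⁴.
Horizontal leg (remainder): 44 × 6, A = 264 mm², x = 28 mm, Ī = 42 592 mm⁴.
Centroid: x̄ = ΣA·x / ΣA = 9.70732 mm.
Transfer each piece to the centroidal y-axis using Ī + A·d² with d = x − 9.70732:
  vertical leg: d = -6.70732 mm → contributes +34551.4 mm⁴
  horizontal leg (remainder): d = 18.2927 mm → contributes +130 932 mm⁴
Total I = 165 484 mm⁴.

Iy ≈ 1.655 × 10⁵ mm⁴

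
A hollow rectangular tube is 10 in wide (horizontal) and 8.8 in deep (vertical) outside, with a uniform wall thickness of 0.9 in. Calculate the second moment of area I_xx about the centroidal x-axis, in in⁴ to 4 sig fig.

Decompose the section into non-overlapping parts with the origin at the bottom-left of its bounding rectangle.
Outer rectangle: 10 × 8.8, A = 88 in², y = 4.4 in, Ī = 567.893 in⁴.
Inner void (subtracted): 8.2 × 7, A = 57.4 in², y = 4.4 in, Ī = 234.383 in⁴.
By symmetry the centroid is at mid-height, ȳ = 4.4 in.
All pieces are centred on the centroidal x-axis, so I = ΣĪ (holes subtracted) = 333.51 in⁴.

I_xx ≈ 333.5 in⁴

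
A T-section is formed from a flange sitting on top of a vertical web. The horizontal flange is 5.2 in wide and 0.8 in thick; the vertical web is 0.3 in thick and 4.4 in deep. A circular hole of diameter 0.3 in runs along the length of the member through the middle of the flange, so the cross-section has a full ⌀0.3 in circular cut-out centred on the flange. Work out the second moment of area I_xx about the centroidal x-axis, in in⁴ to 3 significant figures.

I_xx ≈ 9.10 in⁴

Break the section into simple shapes (no overlaps), measuring from the bottom-left corner of the bounding box.
Flange: 5.2 × 0.8, A = 4.16 in², y = 4.8 in, Ī = 0.22187 in⁴.
Web: 0.3 × 4.4, A = 1.32 in², y = 2.2 in, Ī = 2.1296 in⁴.
Hole (subtracted): ⌀0.3, A = 0.070686 in², y = 4.8 in, Ī = 0.00039761 in⁴.
Centroid: ȳ = ΣA·y / ΣA = 4.1655 in.
Transfer each piece to the centroidal x-axis using Ī + A·d² with d = y − 4.1655:
  flange: d = 0.63446 in → contributes +1.8964 in⁴
  web: d = -1.9655 in → contributes +7.2292 in⁴
  hole: d = 0.63446 in → contributes −0.028852 in⁴
Total I = 9.0968 in⁴.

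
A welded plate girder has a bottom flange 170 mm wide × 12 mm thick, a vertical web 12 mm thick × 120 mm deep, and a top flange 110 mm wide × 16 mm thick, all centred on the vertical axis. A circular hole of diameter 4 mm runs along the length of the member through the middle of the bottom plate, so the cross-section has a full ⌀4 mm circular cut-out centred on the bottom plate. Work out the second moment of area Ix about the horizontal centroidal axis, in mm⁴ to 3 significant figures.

Ix ≈ 1.87 × 10⁷ mm⁴

Split into non-overlapping primitives; take the origin at the lower-left of the bounding box.
Bottom plate: 170 × 12, A = 2 040 mm², y = 6 mm, Ī = 24 480 mm⁴.
Web plate: 12 × 120, A = 1 440 mm², y = 72 mm, Ī = 1 728 000 mm⁴.
Top plate: 110 × 16, A = 1 760 mm², y = 140 mm, Ī = 37 547 mm⁴.
Hole (subtracted): ⌀4, A = 12.566 mm², y = 6 mm, Ī = 12.566 mm⁴.
Centroid: ȳ = ΣA·y / ΣA = 69.297 mm.
Transfer each piece to the horizontal centroidal axis using Ī + A·d² with d = y − 69.297:
  bottom plate: d = -63.297 mm → contributes +8 197 718 mm⁴
  web plate: d = 2.7032 mm → contributes +1 738 522 mm⁴
  top plate: d = 70.703 mm → contributes +8 835 677 mm⁴
  hole: d = -63.297 mm → contributes −50 360 mm⁴
Total I = 18 721 558 mm⁴.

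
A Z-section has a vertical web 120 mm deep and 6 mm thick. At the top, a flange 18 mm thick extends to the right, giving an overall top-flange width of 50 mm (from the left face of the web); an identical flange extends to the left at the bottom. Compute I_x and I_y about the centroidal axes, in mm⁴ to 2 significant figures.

Treat the section as a set of non-overlapping primitives; coordinates are from the bounding-box lower-left.
Web: 6 × 120, A = 720 mm², y = 60 mm, Ī = 864 000 mm⁴.
Top flange (beyond web): 44 × 18, A = 792 mm², y = 111 mm, Ī = 21 384 mm⁴.
Bottom flange (beyond web): 44 × 18, A = 792 mm², y = 9 mm, Ī = 21 384 mm⁴.
Centroid: ȳ = ΣA·y / ΣA = 60 mm.
Transfer each piece to the centroidal x-axis using Ī + A·d² with d = y − 60:
  web: d = 0 mm → contributes +864 000 mm⁴
  top flange (beyond web): d = 51 mm → contributes +2 081 376 mm⁴
  bottom flange (beyond web): d = -51 mm → contributes +2 081 376 mm⁴
Total I = 5 026 752 mm⁴.
For the y-axis: x̄ = 47 mm.
Repeating about the centroidal y-axis gives I_y = 1 247 712 mm⁴.

I_x ≈ 5.0 × 10⁶ mm⁴, I_y ≈ 1.2 × 10⁶ mm⁴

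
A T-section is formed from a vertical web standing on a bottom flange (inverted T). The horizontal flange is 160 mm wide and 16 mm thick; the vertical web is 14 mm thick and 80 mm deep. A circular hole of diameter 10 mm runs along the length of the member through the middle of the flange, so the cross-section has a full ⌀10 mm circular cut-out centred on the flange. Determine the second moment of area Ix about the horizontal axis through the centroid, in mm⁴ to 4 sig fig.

Ix ≈ 2.429 × 10⁶ mm⁴

Treat the section as a set of non-overlapping primitives; coordinates are from the bounding-box lower-left.
Flange: 160 × 16, A = 2 560 mm², y = 8 mm, Ī = 54613.3 mm⁴.
Web: 14 × 80, A = 1 120 mm², y = 56 mm, Ī = 597 333 mm⁴.
Hole (subtracted): ⌀10, A = 78.5398 mm², y = 8 mm, Ī = 490.874 mm⁴.
Centroid: ȳ = ΣA·y / ΣA = 22.9273 mm.
Transfer each piece to the horizontal axis through the centroid using Ī + A·d² with d = y − 22.9273:
  flange: d = -14.9273 mm → contributes +625 042 mm⁴
  web: d = 33.0727 mm → contributes +1 822 395 mm⁴
  hole: d = -14.9273 mm → contributes −17991.4 mm⁴
Total I = 2 429 445 mm⁴.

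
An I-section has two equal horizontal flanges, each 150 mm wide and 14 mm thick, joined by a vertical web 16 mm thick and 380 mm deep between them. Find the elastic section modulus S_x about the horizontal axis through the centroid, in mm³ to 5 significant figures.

Break the section into simple shapes (no overlaps), measuring from the bottom-left corner of the bounding box.
Bottom flange: 150 × 14, A = 2 100 mm², y = 7 mm, Ī = 34 300 mm⁴.
Web: 16 × 380, A = 6 080 mm², y = 204 mm, Ī = 73 162 667 mm⁴.
Top flange: 150 × 14, A = 2 100 mm², y = 401 mm, Ī = 34 300 mm⁴.
By symmetry the centroid is at mid-height, ȳ = 204 mm.
Transfer each piece to the horizontal axis through the centroid using Ī + A·d² with d = y − 204:
  bottom flange: d = -197 mm → contributes +81 533 200 mm⁴
  web: d = 0 mm → contributes +73 162 667 mm⁴
  top flange: d = 197 mm → contributes +81 533 200 mm⁴
Total I = 236 229 067 mm⁴.
Extreme fibre distance c = 204 mm; S = I/c = 1 157 986 mm³.

S_x ≈ 1.1580 × 10⁶ mm³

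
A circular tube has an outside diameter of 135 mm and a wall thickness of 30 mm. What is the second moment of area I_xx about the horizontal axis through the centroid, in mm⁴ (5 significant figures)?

I_xx ≈ 1.4751 × 10⁷ mm⁴

Break the section into simple shapes (no overlaps), measuring from the bottom-left corner of the bounding box.
Outer circle: ⌀135, A = 14313.88 mm², y = 67.5 mm, Ī = 16 304 406 mm⁴.
Bore (subtracted): ⌀75, A = 4417.865 mm², y = 67.5 mm, Ī = 1 553 156 mm⁴.
By symmetry the centroid is at mid-height, ȳ = 67.5 mm.
All pieces are centred on the horizontal axis through the centroid, so I = ΣĪ (holes subtracted) = 14 751 250 mm⁴.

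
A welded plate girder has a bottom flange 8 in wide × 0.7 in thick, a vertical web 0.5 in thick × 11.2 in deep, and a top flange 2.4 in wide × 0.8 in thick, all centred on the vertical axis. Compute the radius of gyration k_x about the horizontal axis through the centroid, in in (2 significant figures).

k_x ≈ 4.7 in

Split into non-overlapping primitives; take the origin at the lower-left of the bounding box.
Bottom plate: 8 × 0.7, A = 5.6 in², y = 0.35 in, Ī = 0.2287 in⁴.
Web plate: 0.5 × 11.2, A = 5.6 in², y = 6.3 in, Ī = 58.54 in⁴.
Top plate: 2.4 × 0.8, A = 1.92 in², y = 12.3 in, Ī = 0.1024 in⁴.
Centroid: ȳ = ΣA·y / ΣA = 4.638 in.
Transfer each piece to the horizontal axis through the centroid using Ī + A·d² with d = y − 4.638:
  bottom plate: d = -4.288 in → contributes +103.2 in⁴
  web plate: d = 1.662 in → contributes +74 in⁴
  top plate: d = 7.662 in → contributes +112.8 in⁴
Total I = 290 in⁴.
Radius of gyration: k = √(I/A) = √(290 / 13.12) = 4.702 in.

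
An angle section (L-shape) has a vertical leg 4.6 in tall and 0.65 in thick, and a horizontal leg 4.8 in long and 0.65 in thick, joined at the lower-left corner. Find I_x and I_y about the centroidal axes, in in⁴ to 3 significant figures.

Treat the section as a set of non-overlapping primitives; coordinates are from the bounding-box lower-left.
Vertical leg: 0.65 × 4.6, A = 2.99 in², y = 2.3 in, Ī = 5.2724 in⁴.
Horizontal leg (remainder): 4.15 × 0.65, A = 2.6975 in², y = 0.325 in, Ī = 0.094974 in⁴.
Centroid: ȳ = ΣA·y / ΣA = 1.3633 in.
Transfer each piece to the centroidal x-axis using Ī + A·d² with d = y − 1.3633:
  vertical leg: d = 0.93671 in → contributes +7.8959 in⁴
  horizontal leg (remainder): d = -1.0383 in → contributes +3.003 in⁴
Total I = 10.899 in⁴.
For the y-axis: x̄ = 1.4633 in.
Repeating about the centroidal y-axis gives I_y = 12.145 in⁴.

I_x ≈ 10.9 in⁴, I_y ≈ 12.1 in⁴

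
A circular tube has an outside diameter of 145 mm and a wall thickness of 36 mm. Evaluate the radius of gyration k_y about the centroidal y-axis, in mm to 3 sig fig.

Decompose the section into non-overlapping parts with the origin at the bottom-left of its bounding rectangle.
Outer circle: ⌀145, A = 16 513 mm², x = 72.5 mm, Ī = 21 699 109 mm⁴.
Bore (subtracted): ⌀73, A = 4185.4 mm², x = 72.5 mm, Ī = 1 393 995 mm⁴.
By symmetry the centroid is at mid-width, x̄ = 72.5 mm.
All pieces are centred on the centroidal y-axis, so I = ΣĪ (holes subtracted) = 20 305 114 mm⁴.
Radius of gyration: k = √(I/A) = √(20 305 114 / 12 328) = 40.585 mm.

k_y ≈ 40.6 mm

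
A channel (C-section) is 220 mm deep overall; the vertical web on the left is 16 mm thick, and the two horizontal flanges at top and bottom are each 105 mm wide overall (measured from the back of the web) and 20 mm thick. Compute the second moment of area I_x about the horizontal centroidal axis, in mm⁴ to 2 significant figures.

Treat the section as a set of non-overlapping primitives; coordinates are from the bounding-box lower-left.
Web: 16 × 220, A = 3 520 mm², y = 110 mm, Ī = 14 197 333 mm⁴.
Top flange (beyond web): 89 × 20, A = 1 780 mm², y = 210 mm, Ī = 59 333 mm⁴.
Bottom flange (beyond web): 89 × 20, A = 1 780 mm², y = 10 mm, Ī = 59 333 mm⁴.
By symmetry the centroid is at mid-height, ȳ = 110 mm.
Transfer each piece to the horizontal centroidal axis using Ī + A·d² with d = y − 110:
  web: d = 0 mm → contributes +14 197 333 mm⁴
  top flange (beyond web): d = 100 mm → contributes +17 859 333 mm⁴
  bottom flange (beyond web): d = -100 mm → contributes +17 859 333 mm⁴
Total I = 49 916 000 mm⁴.

I_x ≈ 5.0 × 10⁷ mm⁴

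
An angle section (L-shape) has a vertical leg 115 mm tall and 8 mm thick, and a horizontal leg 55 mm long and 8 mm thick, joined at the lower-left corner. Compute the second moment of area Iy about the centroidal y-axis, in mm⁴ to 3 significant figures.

Treat the section as a set of non-overlapping primitives; coordinates are from the bounding-box lower-left.
Vertical leg: 8 × 115, A = 920 mm², x = 4 mm, Ī = 4906.7 mm⁴.
Horizontal leg (remainder): 47 × 8, A = 376 mm², x = 31.5 mm, Ī = 69 215 mm⁴.
Centroid: x̄ = ΣA·x / ΣA = 11.978 mm.
Transfer each piece to the centroidal y-axis using Ī + A·d² with d = x − 11.978:
  vertical leg: d = -7.9784 mm → contributes +63 469 mm⁴
  horizontal leg (remainder): d = 19.522 mm → contributes +212 506 mm⁴
Total I = 275 975 mm⁴.

Iy ≈ 2.76 × 10⁵ mm⁴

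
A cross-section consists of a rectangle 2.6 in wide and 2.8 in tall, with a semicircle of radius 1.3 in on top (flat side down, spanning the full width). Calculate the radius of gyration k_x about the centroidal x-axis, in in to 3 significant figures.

k_x ≈ 1.12 in

Decompose the section into non-overlapping parts with the origin at the bottom-left of its bounding rectangle.
Rectangular body: 2.6 × 2.8, A = 7.28 in², y = 1.4 in, Ī = 4.7563 in⁴.
Semicircular cap: semicircle r = 1.3, A = 2.6546 in², y = 3.3517 in, Ī = 0.31348 in⁴.
Centroid: ȳ = ΣA·y / ΣA = 1.9215 in.
Transfer each piece to the centroidal x-axis using Ī + A·d² with d = y − 1.9215:
  rectangular body: d = -0.52153 in → contributes +6.7363 in⁴
  semicircular cap: d = 1.4302 in → contributes +5.7436 in⁴
Total I = 12.48 in⁴.
Radius of gyration: k = √(I/A) = √(12.48 / 9.9346) = 1.1208 in.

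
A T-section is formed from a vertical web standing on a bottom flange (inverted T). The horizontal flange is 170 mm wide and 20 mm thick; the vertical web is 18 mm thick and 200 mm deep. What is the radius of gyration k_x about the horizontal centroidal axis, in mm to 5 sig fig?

k_x ≈ 68.942 mm

Treat the section as a set of non-overlapping primitives; coordinates are from the bounding-box lower-left.
Flange: 170 × 20, A = 3 400 mm², y = 10 mm, Ī = 113333.3 mm⁴.
Web: 18 × 200, A = 3 600 mm², y = 120 mm, Ī = 12 000 000 mm⁴.
Centroid: ȳ = ΣA·y / ΣA = 66.57143 mm.
Transfer each piece to the horizontal centroidal axis using Ī + A·d² with d = y − 66.57143:
  flange: d = -56.57143 mm → contributes +10 994 444 mm⁴
  web: d = 53.42857 mm → contributes +22 276 604 mm⁴
Total I = 33 271 048 mm⁴.
Radius of gyration: k = √(I/A) = √(33 271 048 / 7 000) = 68.94205 mm.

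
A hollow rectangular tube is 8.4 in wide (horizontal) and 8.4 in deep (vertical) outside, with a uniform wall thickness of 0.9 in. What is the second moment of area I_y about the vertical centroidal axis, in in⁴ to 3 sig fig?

Decompose the section into non-overlapping parts with the origin at the bottom-left of its bounding rectangle.
Outer rectangle: 8.4 × 8.4, A = 70.56 in², x = 4.2 in, Ī = 414.89 in⁴.
Inner void (subtracted): 6.6 × 6.6, A = 43.56 in², x = 4.2 in, Ī = 158.12 in⁴.
By symmetry the centroid is at mid-width, x̄ = 4.2 in.
All pieces are centred on the vertical centroidal axis, so I = ΣĪ (holes subtracted) = 256.77 in⁴.

I_y ≈ 257 in⁴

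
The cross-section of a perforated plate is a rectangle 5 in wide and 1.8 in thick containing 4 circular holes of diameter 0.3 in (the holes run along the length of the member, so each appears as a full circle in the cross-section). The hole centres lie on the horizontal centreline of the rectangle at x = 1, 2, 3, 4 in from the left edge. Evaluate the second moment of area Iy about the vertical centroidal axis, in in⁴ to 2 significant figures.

Iy ≈ 18 in⁴

Treat the section as a set of non-overlapping primitives; coordinates are from the bounding-box lower-left.
Plate: 5 × 1.8, A = 9 in², x = 2.5 in, Ī = 18.75 in⁴.
Hole 1 (subtracted): ⌀0.3, A = 0.07069 in², x = 1 in, Ī = 0.0003976 in⁴.
Hole 2 (subtracted): ⌀0.3, A = 0.07069 in², x = 2 in, Ī = 0.0003976 in⁴.
Hole 3 (subtracted): ⌀0.3, A = 0.07069 in², x = 3 in, Ī = 0.0003976 in⁴.
Hole 4 (subtracted): ⌀0.3, A = 0.07069 in², x = 4 in, Ī = 0.0003976 in⁴.
By symmetry the centroid is at mid-width, x̄ = 2.5 in.
Transfer each piece to the vertical centroidal axis using Ī + A·d² with d = x − 2.5:
  plate: d = 0 in → contributes +18.75 in⁴
  hole 1: d = -1.5 in → contributes −0.1594 in⁴
  hole 2: d = -0.5 in → contributes −0.01807 in⁴
  hole 3: d = 0.5 in → contributes −0.01807 in⁴
  hole 4: d = 1.5 in → contributes −0.1594 in⁴
Total I = 18.39 in⁴.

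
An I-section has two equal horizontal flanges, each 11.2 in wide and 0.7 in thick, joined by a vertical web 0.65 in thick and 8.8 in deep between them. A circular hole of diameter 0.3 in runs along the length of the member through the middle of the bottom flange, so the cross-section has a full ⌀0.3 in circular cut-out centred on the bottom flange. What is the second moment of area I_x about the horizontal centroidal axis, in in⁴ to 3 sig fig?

I_x ≈ 390 in⁴

Split into non-overlapping primitives; take the origin at the lower-left of the bounding box.
Bottom flange: 11.2 × 0.7, A = 7.84 in², y = 0.35 in, Ī = 0.32013 in⁴.
Web: 0.65 × 8.8, A = 5.72 in², y = 5.1 in, Ī = 36.913 in⁴.
Top flange: 11.2 × 0.7, A = 7.84 in², y = 9.85 in, Ī = 0.32013 in⁴.
Hole (subtracted): ⌀0.3, A = 0.070686 in², y = 0.35 in, Ī = 0.00039761 in⁴.
Centroid: ȳ = ΣA·y / ΣA = 5.1157 in.
Transfer each piece to the horizontal centroidal axis using Ī + A·d² with d = y − 5.1157:
  bottom flange: d = -4.7657 in → contributes +178.38 in⁴
  web: d = -0.015742 in → contributes +36.914 in⁴
  top flange: d = 4.7343 in → contributes +176.04 in⁴
  hole: d = -4.7657 in → contributes −1.6058 in⁴
Total I = 389.73 in⁴.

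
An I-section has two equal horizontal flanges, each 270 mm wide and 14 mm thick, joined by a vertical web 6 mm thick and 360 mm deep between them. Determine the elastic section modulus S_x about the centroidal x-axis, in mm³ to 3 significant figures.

S_x ≈ 1.48 × 10⁶ mm³

Treat the section as a set of non-overlapping primitives; coordinates are from the bounding-box lower-left.
Bottom flange: 270 × 14, A = 3 780 mm², y = 7 mm, Ī = 61 740 mm⁴.
Web: 6 × 360, A = 2 160 mm², y = 194 mm, Ī = 23 328 000 mm⁴.
Top flange: 270 × 14, A = 3 780 mm², y = 381 mm, Ī = 61 740 mm⁴.
By symmetry the centroid is at mid-height, ȳ = 194 mm.
Transfer each piece to the centroidal x-axis using Ī + A·d² with d = y − 194:
  bottom flange: d = -187 mm → contributes +132 244 560 mm⁴
  web: d = 0 mm → contributes +23 328 000 mm⁴
  top flange: d = 187 mm → contributes +132 244 560 mm⁴
Total I = 287 817 120 mm⁴.
Extreme fibre distance c = 194 mm; S = I/c = 1 483 593 mm³.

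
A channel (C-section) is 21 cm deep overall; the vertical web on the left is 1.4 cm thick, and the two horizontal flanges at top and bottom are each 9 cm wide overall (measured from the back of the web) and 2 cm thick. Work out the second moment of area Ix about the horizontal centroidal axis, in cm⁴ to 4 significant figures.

Decompose the section into non-overlapping parts with the origin at the bottom-left of its bounding rectangle.
Web: 1.4 × 21, A = 29.4 cm², y = 10.5 cm, Ī = 1080.45 cm⁴.
Top flange (beyond web): 7.6 × 2, A = 15.2 cm², y = 20 cm, Ī = 5.06667 cm⁴.
Bottom flange (beyond web): 7.6 × 2, A = 15.2 cm², y = 1 cm, Ī = 5.06667 cm⁴.
By symmetry the centroid is at mid-height, ȳ = 10.5 cm.
Transfer each piece to the horizontal centroidal axis using Ī + A·d² with d = y − 10.5:
  web: d = 0 cm → contributes +1080.45 cm⁴
  top flange (beyond web): d = 9.5 cm → contributes +1376.87 cm⁴
  bottom flange (beyond web): d = -9.5 cm → contributes +1376.87 cm⁴
Total I = 3834.18 cm⁴.

Ix ≈ 3834 cm⁴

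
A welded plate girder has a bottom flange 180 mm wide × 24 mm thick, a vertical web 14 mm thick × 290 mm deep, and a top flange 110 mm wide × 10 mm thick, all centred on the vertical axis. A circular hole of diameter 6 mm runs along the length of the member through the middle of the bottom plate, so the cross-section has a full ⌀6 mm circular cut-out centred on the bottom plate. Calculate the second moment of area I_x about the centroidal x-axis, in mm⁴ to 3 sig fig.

I_x ≈ 1.32 × 10⁸ mm⁴

Split into non-overlapping primitives; take the origin at the lower-left of the bounding box.
Bottom plate: 180 × 24, A = 4 320 mm², y = 12 mm, Ī = 207 360 mm⁴.
Web plate: 14 × 290, A = 4 060 mm², y = 169 mm, Ī = 28 453 833 mm⁴.
Top plate: 110 × 10, A = 1 100 mm², y = 319 mm, Ī = 9166.7 mm⁴.
Hole (subtracted): ⌀6, A = 28.274 mm², y = 12 mm, Ī = 63.617 mm⁴.
Centroid: ȳ = ΣA·y / ΣA = 115.17 mm.
Transfer each piece to the centroidal x-axis using Ī + A·d² with d = y − 115.17:
  bottom plate: d = -103.17 mm → contributes +46 188 280 mm⁴
  web plate: d = 53.832 mm → contributes +40 219 041 mm⁴
  top plate: d = 203.83 mm → contributes +45 711 192 mm⁴
  hole: d = -103.17 mm → contributes −301 008 mm⁴
Total I = 131 817 506 mm⁴.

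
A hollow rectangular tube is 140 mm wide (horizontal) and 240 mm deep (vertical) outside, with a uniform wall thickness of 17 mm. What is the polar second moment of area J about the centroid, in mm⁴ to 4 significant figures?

Treat the section as a set of non-overlapping primitives; coordinates are from the bounding-box lower-left.
Outer rectangle: 140 × 240, A = 33 600 mm², y = 120 mm, Ī = 161 280 000 mm⁴.
Inner void (subtracted): 106 × 206, A = 21 836 mm², y = 120 mm, Ī = 77 219 375 mm⁴.
By symmetry the centroid is at mid-height, ȳ = 120 mm.
All pieces are centred on the centroidal x-axis, so I = ΣĪ (holes subtracted) = 84 060 625 mm⁴.
Repeating about the centroidal y-axis gives I_y = 34 434 225 mm⁴.
Polar second moment: J = I_x + I_y = 118 494 851 mm⁴.

J ≈ 1.185 × 10⁸ mm⁴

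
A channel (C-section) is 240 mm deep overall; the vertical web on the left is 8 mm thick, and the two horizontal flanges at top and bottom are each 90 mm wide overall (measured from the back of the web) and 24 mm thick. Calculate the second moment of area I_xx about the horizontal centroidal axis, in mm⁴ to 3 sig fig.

Split into non-overlapping primitives; take the origin at the lower-left of the bounding box.
Web: 8 × 240, A = 1 920 mm², y = 120 mm, Ī = 9 216 000 mm⁴.
Top flange (beyond web): 82 × 24, A = 1 968 mm², y = 228 mm, Ī = 94 464 mm⁴.
Bottom flange (beyond web): 82 × 24, A = 1 968 mm², y = 12 mm, Ī = 94 464 mm⁴.
By symmetry the centroid is at mid-height, ȳ = 120 mm.
Transfer each piece to the horizontal centroidal axis using Ī + A·d² with d = y − 120:
  web: d = 0 mm → contributes +9 216 000 mm⁴
  top flange (beyond web): d = 108 mm → contributes +23 049 216 mm⁴
  bottom flange (beyond web): d = -108 mm → contributes +23 049 216 mm⁴
Total I = 55 314 432 mm⁴.

I_xx ≈ 5.53 × 10⁷ mm⁴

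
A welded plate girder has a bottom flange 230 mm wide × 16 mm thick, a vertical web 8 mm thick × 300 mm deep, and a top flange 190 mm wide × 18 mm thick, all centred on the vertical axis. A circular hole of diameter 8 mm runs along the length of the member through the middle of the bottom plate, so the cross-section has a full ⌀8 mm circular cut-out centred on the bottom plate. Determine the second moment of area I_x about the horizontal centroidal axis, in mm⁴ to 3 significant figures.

I_x ≈ 1.95 × 10⁸ mm⁴

Break the section into simple shapes (no overlaps), measuring from the bottom-left corner of the bounding box.
Bottom plate: 230 × 16, A = 3 680 mm², y = 8 mm, Ī = 78 507 mm⁴.
Web plate: 8 × 300, A = 2 400 mm², y = 166 mm, Ī = 18 000 000 mm⁴.
Top plate: 190 × 18, A = 3 420 mm², y = 325 mm, Ī = 92 340 mm⁴.
Hole (subtracted): ⌀8, A = 50.265 mm², y = 8 mm, Ī = 201.06 mm⁴.
Centroid: ȳ = ΣA·y / ΣA = 162.86 mm.
Transfer each piece to the horizontal centroidal axis using Ī + A·d² with d = y − 162.86:
  bottom plate: d = -154.86 mm → contributes +88 325 332 mm⁴
  web plate: d = 3.1449 mm → contributes +18 023 736 mm⁴
  top plate: d = 162.14 mm → contributes +90 007 404 mm⁴
  hole: d = -154.86 mm → contributes −1 205 573 mm⁴
Total I = 195 150 899 mm⁴.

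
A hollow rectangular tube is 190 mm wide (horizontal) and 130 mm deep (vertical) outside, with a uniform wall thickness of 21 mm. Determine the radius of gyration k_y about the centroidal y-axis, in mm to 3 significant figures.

Decompose the section into non-overlapping parts with the origin at the bottom-left of its bounding rectangle.
Outer rectangle: 190 × 130, A = 24 700 mm², x = 95 mm, Ī = 74 305 833 mm⁴.
Inner void (subtracted): 148 × 88, A = 13 024 mm², x = 95 mm, Ī = 23 773 141 mm⁴.
By symmetry the centroid is at mid-width, x̄ = 95 mm.
All pieces are centred on the centroidal y-axis, so I = ΣĪ (holes subtracted) = 50 532 692 mm⁴.
Radius of gyration: k = √(I/A) = √(50 532 692 / 11 676) = 65.787 mm.

k_y ≈ 65.8 mm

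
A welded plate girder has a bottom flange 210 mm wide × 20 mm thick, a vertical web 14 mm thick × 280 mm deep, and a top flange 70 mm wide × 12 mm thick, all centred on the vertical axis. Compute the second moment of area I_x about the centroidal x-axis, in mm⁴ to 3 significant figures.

Decompose the section into non-overlapping parts with the origin at the bottom-left of its bounding rectangle.
Bottom plate: 210 × 20, A = 4 200 mm², y = 10 mm, Ī = 140 000 mm⁴.
Web plate: 14 × 280, A = 3 920 mm², y = 160 mm, Ī = 25 610 667 mm⁴.
Top plate: 70 × 12, A = 840 mm², y = 306 mm, Ī = 10 080 mm⁴.
Centroid: ȳ = ΣA·y / ΣA = 103.38 mm.
Transfer each piece to the centroidal x-axis using Ī + A·d² with d = y − 103.38:
  bottom plate: d = -93.375 mm → contributes +36 759 341 mm⁴
  web plate: d = 56.625 mm → contributes +38 179 718 mm⁴
  top plate: d = 202.63 mm → contributes +34 497 868 mm⁴
Total I = 109 436 927 mm⁴.

I_x ≈ 1.09 × 10⁸ mm⁴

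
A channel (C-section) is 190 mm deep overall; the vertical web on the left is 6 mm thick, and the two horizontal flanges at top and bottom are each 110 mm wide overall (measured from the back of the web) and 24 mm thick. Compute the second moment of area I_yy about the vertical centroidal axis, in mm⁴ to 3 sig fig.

Treat the section as a set of non-overlapping primitives; coordinates are from the bounding-box lower-left.
Web: 6 × 190, A = 1 140 mm², x = 3 mm, Ī = 3 420 mm⁴.
Top flange (beyond web): 104 × 24, A = 2 496 mm², x = 58 mm, Ī = 2 249 728 mm⁴.
Bottom flange (beyond web): 104 × 24, A = 2 496 mm², x = 58 mm, Ī = 2 249 728 mm⁴.
Centroid: x̄ = ΣA·x / ΣA = 47.775 mm.
Transfer each piece to the vertical centroidal axis using Ī + A·d² with d = x − 47.775:
  web: d = -44.775 mm → contributes +2 288 888 mm⁴
  top flange (beyond web): d = 10.225 mm → contributes +2 510 689 mm⁴
  bottom flange (beyond web): d = 10.225 mm → contributes +2 510 689 mm⁴
Total I = 7 310 265 mm⁴.

I_yy ≈ 7.31 × 10⁶ mm⁴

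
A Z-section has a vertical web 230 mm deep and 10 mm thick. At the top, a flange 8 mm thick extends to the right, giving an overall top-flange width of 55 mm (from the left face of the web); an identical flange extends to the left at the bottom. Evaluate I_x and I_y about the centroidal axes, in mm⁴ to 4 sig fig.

Decompose the section into non-overlapping parts with the origin at the bottom-left of its bounding rectangle.
Web: 10 × 230, A = 2 300 mm², y = 115 mm, Ī = 10 139 167 mm⁴.
Top flange (beyond web): 45 × 8, A = 360 mm², y = 226 mm, Ī = 1 920 mm⁴.
Bottom flange (beyond web): 45 × 8, A = 360 mm², y = 4 mm, Ī = 1 920 mm⁴.
Centroid: ȳ = ΣA·y / ΣA = 115 mm.
Transfer each piece to the centroidal x-axis using Ī + A·d² with d = y − 115:
  web: d = 0 mm → contributes +10 139 167 mm⁴
  top flange (beyond web): d = 111 mm → contributes +4 437 480 mm⁴
  bottom flange (beyond web): d = -111 mm → contributes +4 437 480 mm⁴
Total I = 19 014 127 mm⁴.
For the y-axis: x̄ = 50 mm.
Repeating about the centroidal y-axis gives I_y = 685 167 mm⁴.

I_x ≈ 1.901 × 10⁷ mm⁴, I_y ≈ 6.852 × 10⁵ mm⁴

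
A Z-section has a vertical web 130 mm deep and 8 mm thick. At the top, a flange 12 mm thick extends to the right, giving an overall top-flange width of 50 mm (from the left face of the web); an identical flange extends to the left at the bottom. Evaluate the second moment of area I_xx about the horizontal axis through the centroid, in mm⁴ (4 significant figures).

I_xx ≈ 4.986 × 10⁶ mm⁴

Treat the section as a set of non-overlapping primitives; coordinates are from the bounding-box lower-left.
Web: 8 × 130, A = 1 040 mm², y = 65 mm, Ī = 1 464 667 mm⁴.
Top flange (beyond web): 42 × 12, A = 504 mm², y = 124 mm, Ī = 6 048 mm⁴.
Bottom flange (beyond web): 42 × 12, A = 504 mm², y = 6 mm, Ī = 6 048 mm⁴.
Centroid: ȳ = ΣA·y / ΣA = 65 mm.
Transfer each piece to the horizontal axis through the centroid using Ī + A·d² with d = y − 65:
  web: d = 0 mm → contributes +1 464 667 mm⁴
  top flange (beyond web): d = 59 mm → contributes +1 760 472 mm⁴
  bottom flange (beyond web): d = -59 mm → contributes +1 760 472 mm⁴
Total I = 4 985 611 mm⁴.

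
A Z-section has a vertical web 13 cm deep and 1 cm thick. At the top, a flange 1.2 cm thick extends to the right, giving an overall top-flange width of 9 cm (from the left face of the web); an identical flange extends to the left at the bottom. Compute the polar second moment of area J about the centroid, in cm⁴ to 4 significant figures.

Break the section into simple shapes (no overlaps), measuring from the bottom-left corner of the bounding box.
Web: 1 × 13, A = 13 cm², y = 6.5 cm, Ī = 183.083 cm⁴.
Top flange (beyond web): 8 × 1.2, A = 9.6 cm², y = 12.4 cm, Ī = 1.152 cm⁴.
Bottom flange (beyond web): 8 × 1.2, A = 9.6 cm², y = 0.6 cm, Ī = 1.152 cm⁴.
Centroid: ȳ = ΣA·y / ΣA = 6.5 cm.
Transfer each piece to the centroidal x-axis using Ī + A·d² with d = y − 6.5:
  web: d = 0 cm → contributes +183.083 cm⁴
  top flange (beyond web): d = 5.9 cm → contributes +335.328 cm⁴
  bottom flange (beyond web): d = -5.9 cm → contributes +335.328 cm⁴
Total I = 853.739 cm⁴.
For the y-axis: x̄ = 8.5 cm.
Repeating about the centroidal y-axis gives I_y = 492.283 cm⁴.
Polar second moment: J = I_x + I_y = 1346.02 cm⁴.

J ≈ 1346 cm⁴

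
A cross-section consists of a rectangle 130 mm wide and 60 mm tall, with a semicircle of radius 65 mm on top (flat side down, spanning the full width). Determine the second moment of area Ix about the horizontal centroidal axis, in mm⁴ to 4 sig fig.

Split into non-overlapping primitives; take the origin at the lower-left of the bounding box.
Rectangular body: 130 × 60, A = 7 800 mm², y = 30 mm, Ī = 2 340 000 mm⁴.
Semicircular cap: semicircle r = 65, A = 6636.61 mm², y = 87.5869 mm, Ī = 1 959 230 mm⁴.
Centroid: ȳ = ΣA·y / ΣA = 56.4731 mm.
Transfer each piece to the horizontal centroidal axis using Ī + A·d² with d = y − 56.4731:
  rectangular body: d = -26.4731 mm → contributes +7 806 430 mm⁴
  semicircular cap: d = 31.1138 mm → contributes +8 383 915 mm⁴
Total I = 16 190 345 mm⁴.

Ix ≈ 1.619 × 10⁷ mm⁴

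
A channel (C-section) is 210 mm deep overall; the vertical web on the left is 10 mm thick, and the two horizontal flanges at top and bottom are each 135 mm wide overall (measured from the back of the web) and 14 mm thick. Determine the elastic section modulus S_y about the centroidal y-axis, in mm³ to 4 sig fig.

Decompose the section into non-overlapping parts with the origin at the bottom-left of its bounding rectangle.
Web: 10 × 210, A = 2 100 mm², x = 5 mm, Ī = 17 500 mm⁴.
Top flange (beyond web): 125 × 14, A = 1 750 mm², x = 72.5 mm, Ī = 2 278 646 mm⁴.
Bottom flange (beyond web): 125 × 14, A = 1 750 mm², x = 72.5 mm, Ī = 2 278 646 mm⁴.
Centroid: x̄ = ΣA·x / ΣA = 47.1875 mm.
Transfer each piece to the centroidal y-axis using Ī + A·d² with d = x − 47.1875:
  web: d = -42.1875 mm → contributes +3 755 049 mm⁴
  top flange (beyond web): d = 25.3125 mm → contributes +3 399 910 mm⁴
  bottom flange (beyond web): d = 25.3125 mm → contributes +3 399 910 mm⁴
Total I = 10 554 870 mm⁴.
Extreme fibre distance c = 87.8125 mm; S = I/c = 120 198 mm³.

S_y ≈ 1.202 × 10⁵ mm³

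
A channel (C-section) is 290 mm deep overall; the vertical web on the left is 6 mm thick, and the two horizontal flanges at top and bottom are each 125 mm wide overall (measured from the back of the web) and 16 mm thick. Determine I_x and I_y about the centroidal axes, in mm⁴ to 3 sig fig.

I_x ≈ 8.37 × 10⁷ mm⁴, I_y ≈ 9.16 × 10⁶ mm⁴

Break the section into simple shapes (no overlaps), measuring from the bottom-left corner of the bounding box.
Web: 6 × 290, A = 1 740 mm², y = 145 mm, Ī = 12 194 500 mm⁴.
Top flange (beyond web): 119 × 16, A = 1 904 mm², y = 282 mm, Ī = 40 619 mm⁴.
Bottom flange (beyond web): 119 × 16, A = 1 904 mm², y = 8 mm, Ī = 40 619 mm⁴.
By symmetry the centroid is at mid-height, ȳ = 145 mm.
Transfer each piece to the centroidal x-axis using Ī + A·d² with d = y − 145:
  web: d = 0 mm → contributes +12 194 500 mm⁴
  top flange (beyond web): d = 137 mm → contributes +35 776 795 mm⁴
  bottom flange (beyond web): d = -137 mm → contributes +35 776 795 mm⁴
Total I = 83 748 089 mm⁴.
For the y-axis: x̄ = 45.898 mm.
Repeating about the centroidal y-axis gives I_y = 9 164 172 mm⁴.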